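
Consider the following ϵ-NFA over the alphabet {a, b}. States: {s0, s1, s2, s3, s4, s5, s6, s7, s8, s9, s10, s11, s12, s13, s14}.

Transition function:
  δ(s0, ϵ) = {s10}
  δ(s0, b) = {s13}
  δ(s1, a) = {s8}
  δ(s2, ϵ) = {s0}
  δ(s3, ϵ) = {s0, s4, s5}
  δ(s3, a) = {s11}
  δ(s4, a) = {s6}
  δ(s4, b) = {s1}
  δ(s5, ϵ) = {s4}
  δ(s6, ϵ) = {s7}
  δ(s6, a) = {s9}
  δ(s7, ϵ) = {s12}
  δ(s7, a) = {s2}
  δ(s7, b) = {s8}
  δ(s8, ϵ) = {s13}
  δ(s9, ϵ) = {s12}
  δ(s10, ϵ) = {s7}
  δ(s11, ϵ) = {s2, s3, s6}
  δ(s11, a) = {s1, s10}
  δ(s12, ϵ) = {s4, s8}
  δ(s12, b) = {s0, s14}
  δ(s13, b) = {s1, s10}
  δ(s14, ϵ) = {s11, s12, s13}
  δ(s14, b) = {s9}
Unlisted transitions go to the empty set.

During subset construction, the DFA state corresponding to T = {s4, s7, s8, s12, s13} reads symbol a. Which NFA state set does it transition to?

s4 on a → {s6}.
s7 on a → {s2}.
No a-transition from s8, s12, s13.
Union after reading a: {s2, s6}.
Now take the ϵ-closure:
From s2 via ϵ: add s0.
From s6 via ϵ: add s7.
From s0 via ϵ: add s10.
From s7 via ϵ: add s12.
From s12 via ϵ: add s4, s8.
From s8 via ϵ: add s13.
No new states can be added; the closed set is {s0, s2, s4, s6, s7, s8, s10, s12, s13}.

{s0, s2, s4, s6, s7, s8, s10, s12, s13}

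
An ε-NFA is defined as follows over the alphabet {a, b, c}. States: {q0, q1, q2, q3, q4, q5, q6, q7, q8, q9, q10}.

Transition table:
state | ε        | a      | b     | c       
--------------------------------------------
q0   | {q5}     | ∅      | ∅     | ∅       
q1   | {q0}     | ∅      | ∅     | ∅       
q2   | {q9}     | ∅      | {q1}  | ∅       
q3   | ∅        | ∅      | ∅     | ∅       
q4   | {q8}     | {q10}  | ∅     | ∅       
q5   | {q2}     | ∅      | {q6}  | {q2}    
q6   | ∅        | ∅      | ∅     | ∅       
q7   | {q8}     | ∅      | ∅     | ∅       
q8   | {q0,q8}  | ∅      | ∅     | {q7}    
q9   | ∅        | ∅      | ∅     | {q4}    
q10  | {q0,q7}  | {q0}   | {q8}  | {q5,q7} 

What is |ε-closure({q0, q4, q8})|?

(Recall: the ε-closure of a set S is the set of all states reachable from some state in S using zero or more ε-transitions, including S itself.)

6

Start with {q0, q4, q8}.
From q0 via ε: add q5.
From q5 via ε: add q2.
From q2 via ε: add q9.
ε-closure = {q0, q2, q4, q5, q8, q9}, which has 6 states.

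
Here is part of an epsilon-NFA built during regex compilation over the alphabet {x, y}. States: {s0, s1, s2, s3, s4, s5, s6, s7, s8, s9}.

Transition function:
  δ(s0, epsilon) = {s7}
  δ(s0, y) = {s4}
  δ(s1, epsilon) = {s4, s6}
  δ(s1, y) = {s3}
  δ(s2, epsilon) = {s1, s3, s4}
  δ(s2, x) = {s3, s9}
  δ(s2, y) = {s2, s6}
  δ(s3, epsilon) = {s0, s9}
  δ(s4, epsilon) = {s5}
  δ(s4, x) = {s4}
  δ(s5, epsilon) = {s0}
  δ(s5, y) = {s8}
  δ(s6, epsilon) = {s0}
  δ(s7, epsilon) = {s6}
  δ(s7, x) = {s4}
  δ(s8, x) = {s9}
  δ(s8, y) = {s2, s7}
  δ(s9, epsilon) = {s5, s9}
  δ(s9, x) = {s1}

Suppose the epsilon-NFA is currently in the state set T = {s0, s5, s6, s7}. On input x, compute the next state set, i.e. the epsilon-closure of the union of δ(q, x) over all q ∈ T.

s7 on x → {s4}.
No x-transition from s0, s5, s6.
Union after reading x: {s4}.
Now take the epsilon-closure:
From s4 via epsilon: add s5.
From s5 via epsilon: add s0.
From s0 via epsilon: add s7.
From s7 via epsilon: add s6.
No new states can be added; the closed set is {s0, s4, s5, s6, s7}.

{s0, s4, s5, s6, s7}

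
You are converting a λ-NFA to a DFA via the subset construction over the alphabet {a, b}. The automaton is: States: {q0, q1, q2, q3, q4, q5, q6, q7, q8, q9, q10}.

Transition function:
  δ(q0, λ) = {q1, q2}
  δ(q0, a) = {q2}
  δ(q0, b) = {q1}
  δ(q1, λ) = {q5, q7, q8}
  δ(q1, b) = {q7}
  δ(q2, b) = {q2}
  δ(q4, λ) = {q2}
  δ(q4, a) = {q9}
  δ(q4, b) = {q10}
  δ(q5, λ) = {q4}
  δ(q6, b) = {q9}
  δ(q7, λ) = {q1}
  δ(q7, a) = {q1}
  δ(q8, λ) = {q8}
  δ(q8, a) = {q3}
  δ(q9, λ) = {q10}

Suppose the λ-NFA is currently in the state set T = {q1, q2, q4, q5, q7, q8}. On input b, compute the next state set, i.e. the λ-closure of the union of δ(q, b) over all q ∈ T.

q1 on b → {q7}.
q2 on b → {q2}.
q4 on b → {q10}.
No b-transition from q5, q7, q8.
Union after reading b: {q2, q7, q10}.
Now take the λ-closure:
From q7 via λ: add q1.
From q1 via λ: add q5, q8.
From q5 via λ: add q4.
No new states can be added; the closed set is {q1, q2, q4, q5, q7, q8, q10}.

{q1, q2, q4, q5, q7, q8, q10}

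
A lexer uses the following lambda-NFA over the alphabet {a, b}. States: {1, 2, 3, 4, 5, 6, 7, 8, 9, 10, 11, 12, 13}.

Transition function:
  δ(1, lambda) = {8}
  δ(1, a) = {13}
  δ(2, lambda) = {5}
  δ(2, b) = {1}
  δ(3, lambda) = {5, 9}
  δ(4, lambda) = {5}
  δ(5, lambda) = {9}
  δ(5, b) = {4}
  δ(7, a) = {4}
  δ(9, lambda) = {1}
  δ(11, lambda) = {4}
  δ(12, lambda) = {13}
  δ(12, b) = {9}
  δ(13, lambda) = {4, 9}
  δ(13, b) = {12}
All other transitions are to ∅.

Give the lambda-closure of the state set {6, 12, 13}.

Start with {6, 12, 13}.
From 13 via lambda: add 4, 9.
From 4 via lambda: add 5.
From 9 via lambda: add 1.
From 1 via lambda: add 8.
No new states can be added; the closed set is {1, 4, 5, 6, 8, 9, 12, 13}.

{1, 4, 5, 6, 8, 9, 12, 13}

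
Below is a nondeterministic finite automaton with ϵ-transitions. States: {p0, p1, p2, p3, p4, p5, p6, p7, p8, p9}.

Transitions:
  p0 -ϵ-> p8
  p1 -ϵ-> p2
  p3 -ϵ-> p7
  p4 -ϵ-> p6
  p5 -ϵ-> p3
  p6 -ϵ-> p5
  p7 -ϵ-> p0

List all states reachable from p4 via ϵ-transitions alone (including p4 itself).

Start with {p4}.
From p4 via ϵ: add p6.
From p6 via ϵ: add p5.
From p5 via ϵ: add p3.
From p3 via ϵ: add p7.
From p7 via ϵ: add p0.
From p0 via ϵ: add p8.
No new states can be added; the closed set is {p0, p3, p4, p5, p6, p7, p8}.

{p0, p3, p4, p5, p6, p7, p8}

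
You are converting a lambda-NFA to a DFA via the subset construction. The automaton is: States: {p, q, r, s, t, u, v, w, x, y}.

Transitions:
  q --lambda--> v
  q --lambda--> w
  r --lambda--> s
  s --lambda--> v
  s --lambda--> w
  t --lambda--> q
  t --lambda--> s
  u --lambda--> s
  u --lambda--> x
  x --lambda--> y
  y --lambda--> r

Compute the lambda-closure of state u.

{r, s, u, v, w, x, y}

Start with {u}.
From u via lambda: add s, x.
From s via lambda: add v, w.
From x via lambda: add y.
From y via lambda: add r.
No new states can be added; the closed set is {r, s, u, v, w, x, y}.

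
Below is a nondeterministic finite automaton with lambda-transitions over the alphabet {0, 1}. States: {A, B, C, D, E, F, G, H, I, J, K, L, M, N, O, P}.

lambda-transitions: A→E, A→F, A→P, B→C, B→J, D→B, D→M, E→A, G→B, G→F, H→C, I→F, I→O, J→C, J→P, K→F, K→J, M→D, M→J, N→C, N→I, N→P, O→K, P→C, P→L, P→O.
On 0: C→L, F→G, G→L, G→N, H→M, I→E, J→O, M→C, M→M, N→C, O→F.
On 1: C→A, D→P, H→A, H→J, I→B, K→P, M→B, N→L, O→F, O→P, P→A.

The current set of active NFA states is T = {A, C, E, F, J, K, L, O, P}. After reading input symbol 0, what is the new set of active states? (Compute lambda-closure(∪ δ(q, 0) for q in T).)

{B, C, F, G, J, K, L, O, P}

C on 0 → {L}.
F on 0 → {G}.
J on 0 → {O}.
O on 0 → {F}.
No 0-transition from A, E, K, L, P.
Union after reading 0: {F, G, L, O}.
Now take the lambda-closure:
From G via lambda: add B.
From O via lambda: add K.
From B via lambda: add C, J.
From J via lambda: add P.
No new states can be added; the closed set is {B, C, F, G, J, K, L, O, P}.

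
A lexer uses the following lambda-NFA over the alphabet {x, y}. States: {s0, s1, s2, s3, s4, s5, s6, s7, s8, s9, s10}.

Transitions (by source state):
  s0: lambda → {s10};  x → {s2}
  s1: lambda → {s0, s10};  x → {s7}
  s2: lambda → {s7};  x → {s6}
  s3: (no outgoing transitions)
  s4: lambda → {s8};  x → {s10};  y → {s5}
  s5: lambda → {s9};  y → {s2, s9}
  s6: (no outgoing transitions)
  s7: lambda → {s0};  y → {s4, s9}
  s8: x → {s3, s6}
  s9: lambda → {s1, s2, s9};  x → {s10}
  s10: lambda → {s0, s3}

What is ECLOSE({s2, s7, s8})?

{s0, s2, s3, s7, s8, s10}

Start with {s2, s7, s8}.
From s7 via lambda: add s0.
From s0 via lambda: add s10.
From s10 via lambda: add s3.
No new states can be added; the closed set is {s0, s2, s3, s7, s8, s10}.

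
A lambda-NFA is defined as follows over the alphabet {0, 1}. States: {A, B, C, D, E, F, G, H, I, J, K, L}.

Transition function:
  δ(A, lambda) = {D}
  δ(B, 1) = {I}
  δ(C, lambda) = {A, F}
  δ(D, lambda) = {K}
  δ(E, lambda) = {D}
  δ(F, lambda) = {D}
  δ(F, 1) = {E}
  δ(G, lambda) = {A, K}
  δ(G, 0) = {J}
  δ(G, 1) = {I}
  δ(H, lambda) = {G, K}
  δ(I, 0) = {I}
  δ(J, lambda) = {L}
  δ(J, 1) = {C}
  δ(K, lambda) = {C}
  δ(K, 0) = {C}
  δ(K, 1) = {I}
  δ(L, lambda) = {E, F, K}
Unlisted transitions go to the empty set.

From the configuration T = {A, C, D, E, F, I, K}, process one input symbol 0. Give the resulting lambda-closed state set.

I on 0 → {I}.
K on 0 → {C}.
No 0-transition from A, C, D, E, F.
Union after reading 0: {C, I}.
Now take the lambda-closure:
From C via lambda: add A, F.
From A via lambda: add D.
From D via lambda: add K.
No new states can be added; the closed set is {A, C, D, F, I, K}.

{A, C, D, F, I, K}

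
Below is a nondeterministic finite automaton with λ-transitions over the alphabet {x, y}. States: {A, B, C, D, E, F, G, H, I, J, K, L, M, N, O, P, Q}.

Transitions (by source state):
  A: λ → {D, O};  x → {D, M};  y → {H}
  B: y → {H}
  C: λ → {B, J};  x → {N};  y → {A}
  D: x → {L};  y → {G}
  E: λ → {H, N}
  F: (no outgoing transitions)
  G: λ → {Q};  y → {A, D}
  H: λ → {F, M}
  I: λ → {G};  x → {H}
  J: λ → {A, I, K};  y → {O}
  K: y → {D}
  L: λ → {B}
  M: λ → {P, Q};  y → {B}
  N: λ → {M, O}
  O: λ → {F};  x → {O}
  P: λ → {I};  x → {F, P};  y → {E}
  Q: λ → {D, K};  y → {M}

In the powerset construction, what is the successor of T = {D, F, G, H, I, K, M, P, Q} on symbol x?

D on x → {L}.
I on x → {H}.
P on x → {F, P}.
No x-transition from F, G, H, K, M, Q.
Union after reading x: {F, H, L, P}.
Now take the λ-closure:
From H via λ: add M.
From L via λ: add B.
From P via λ: add I.
From I via λ: add G.
From M via λ: add Q.
From Q via λ: add D, K.
No new states can be added; the closed set is {B, D, F, G, H, I, K, L, M, P, Q}.

{B, D, F, G, H, I, K, L, M, P, Q}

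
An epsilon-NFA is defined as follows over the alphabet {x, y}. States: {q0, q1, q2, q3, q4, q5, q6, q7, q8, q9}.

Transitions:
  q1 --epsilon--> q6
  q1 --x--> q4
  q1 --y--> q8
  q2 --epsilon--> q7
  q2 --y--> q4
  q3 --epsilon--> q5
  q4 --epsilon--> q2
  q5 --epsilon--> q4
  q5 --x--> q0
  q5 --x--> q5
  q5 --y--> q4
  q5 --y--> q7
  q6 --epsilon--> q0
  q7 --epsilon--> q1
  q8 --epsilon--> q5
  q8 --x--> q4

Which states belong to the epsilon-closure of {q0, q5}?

{q0, q1, q2, q4, q5, q6, q7}

Start with {q0, q5}.
From q5 via epsilon: add q4.
From q4 via epsilon: add q2.
From q2 via epsilon: add q7.
From q7 via epsilon: add q1.
From q1 via epsilon: add q6.
No new states can be added; the closed set is {q0, q1, q2, q4, q5, q6, q7}.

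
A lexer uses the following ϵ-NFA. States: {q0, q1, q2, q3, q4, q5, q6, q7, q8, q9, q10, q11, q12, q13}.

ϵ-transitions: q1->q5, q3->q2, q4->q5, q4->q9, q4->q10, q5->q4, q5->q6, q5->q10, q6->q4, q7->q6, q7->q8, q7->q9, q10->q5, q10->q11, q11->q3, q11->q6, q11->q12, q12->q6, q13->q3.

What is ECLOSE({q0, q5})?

Start with {q0, q5}.
From q5 via ϵ: add q4, q6, q10.
From q4 via ϵ: add q9.
From q10 via ϵ: add q11.
From q11 via ϵ: add q3, q12.
From q3 via ϵ: add q2.
No new states can be added; the closed set is {q0, q2, q3, q4, q5, q6, q9, q10, q11, q12}.

{q0, q2, q3, q4, q5, q6, q9, q10, q11, q12}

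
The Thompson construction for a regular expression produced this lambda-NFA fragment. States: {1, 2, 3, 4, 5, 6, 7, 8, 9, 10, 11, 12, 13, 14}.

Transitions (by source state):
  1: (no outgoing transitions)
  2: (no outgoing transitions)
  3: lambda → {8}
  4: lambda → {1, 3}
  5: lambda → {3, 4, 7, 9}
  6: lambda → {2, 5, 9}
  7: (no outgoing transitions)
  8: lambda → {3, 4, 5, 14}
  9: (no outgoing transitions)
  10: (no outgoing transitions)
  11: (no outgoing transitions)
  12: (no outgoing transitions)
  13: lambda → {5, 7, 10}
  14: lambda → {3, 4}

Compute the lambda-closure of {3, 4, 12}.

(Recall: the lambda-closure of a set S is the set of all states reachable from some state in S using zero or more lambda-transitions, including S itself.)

Start with {3, 4, 12}.
From 3 via lambda: add 8.
From 4 via lambda: add 1.
From 8 via lambda: add 5, 14.
From 5 via lambda: add 7, 9.
No new states can be added; the closed set is {1, 3, 4, 5, 7, 8, 9, 12, 14}.

{1, 3, 4, 5, 7, 8, 9, 12, 14}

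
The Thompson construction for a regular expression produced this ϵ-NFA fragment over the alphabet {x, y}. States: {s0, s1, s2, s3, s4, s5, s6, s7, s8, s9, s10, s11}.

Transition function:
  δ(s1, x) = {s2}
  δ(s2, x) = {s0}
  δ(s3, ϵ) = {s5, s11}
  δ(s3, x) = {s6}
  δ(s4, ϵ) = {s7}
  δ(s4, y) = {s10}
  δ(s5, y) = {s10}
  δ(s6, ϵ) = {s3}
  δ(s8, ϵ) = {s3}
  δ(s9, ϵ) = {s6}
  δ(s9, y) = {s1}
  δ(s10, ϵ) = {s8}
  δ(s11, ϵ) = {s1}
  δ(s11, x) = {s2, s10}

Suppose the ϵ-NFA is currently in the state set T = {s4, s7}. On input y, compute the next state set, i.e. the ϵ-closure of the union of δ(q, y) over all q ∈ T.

s4 on y → {s10}.
No y-transition from s7.
Union after reading y: {s10}.
Now take the ϵ-closure:
From s10 via ϵ: add s8.
From s8 via ϵ: add s3.
From s3 via ϵ: add s5, s11.
From s11 via ϵ: add s1.
No new states can be added; the closed set is {s1, s3, s5, s8, s10, s11}.

{s1, s3, s5, s8, s10, s11}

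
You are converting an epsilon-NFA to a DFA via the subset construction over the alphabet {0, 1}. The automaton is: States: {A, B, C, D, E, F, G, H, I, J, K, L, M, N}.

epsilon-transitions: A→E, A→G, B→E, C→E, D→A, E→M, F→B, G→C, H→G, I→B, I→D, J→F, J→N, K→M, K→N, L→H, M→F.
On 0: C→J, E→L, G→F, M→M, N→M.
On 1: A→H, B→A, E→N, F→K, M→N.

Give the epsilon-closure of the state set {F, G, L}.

Start with {F, G, L}.
From F via epsilon: add B.
From G via epsilon: add C.
From L via epsilon: add H.
From B via epsilon: add E.
From E via epsilon: add M.
No new states can be added; the closed set is {B, C, E, F, G, H, L, M}.

{B, C, E, F, G, H, L, M}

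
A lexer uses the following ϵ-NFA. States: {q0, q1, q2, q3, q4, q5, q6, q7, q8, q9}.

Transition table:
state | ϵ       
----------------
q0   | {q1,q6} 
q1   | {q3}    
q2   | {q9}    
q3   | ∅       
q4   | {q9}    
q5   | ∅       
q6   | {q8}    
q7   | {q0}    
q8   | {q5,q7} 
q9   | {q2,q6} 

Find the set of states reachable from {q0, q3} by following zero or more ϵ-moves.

{q0, q1, q3, q5, q6, q7, q8}

Start with {q0, q3}.
From q0 via ϵ: add q1, q6.
From q6 via ϵ: add q8.
From q8 via ϵ: add q5, q7.
No new states can be added; the closed set is {q0, q1, q3, q5, q6, q7, q8}.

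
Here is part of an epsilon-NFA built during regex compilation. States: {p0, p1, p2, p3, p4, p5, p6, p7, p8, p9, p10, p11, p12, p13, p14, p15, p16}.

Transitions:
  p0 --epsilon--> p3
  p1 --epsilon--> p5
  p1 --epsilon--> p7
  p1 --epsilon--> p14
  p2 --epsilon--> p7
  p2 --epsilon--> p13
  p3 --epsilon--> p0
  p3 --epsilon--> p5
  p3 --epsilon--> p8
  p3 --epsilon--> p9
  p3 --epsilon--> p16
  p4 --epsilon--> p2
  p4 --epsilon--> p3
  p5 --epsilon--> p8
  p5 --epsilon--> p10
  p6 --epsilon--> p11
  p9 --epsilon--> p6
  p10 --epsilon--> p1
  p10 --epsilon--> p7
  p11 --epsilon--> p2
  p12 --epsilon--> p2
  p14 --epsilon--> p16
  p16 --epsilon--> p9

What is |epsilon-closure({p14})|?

Start with {p14}.
From p14 via epsilon: add p16.
From p16 via epsilon: add p9.
From p9 via epsilon: add p6.
From p6 via epsilon: add p11.
From p11 via epsilon: add p2.
From p2 via epsilon: add p7, p13.
epsilon-closure = {p2, p6, p7, p9, p11, p13, p14, p16}, which has 8 states.

8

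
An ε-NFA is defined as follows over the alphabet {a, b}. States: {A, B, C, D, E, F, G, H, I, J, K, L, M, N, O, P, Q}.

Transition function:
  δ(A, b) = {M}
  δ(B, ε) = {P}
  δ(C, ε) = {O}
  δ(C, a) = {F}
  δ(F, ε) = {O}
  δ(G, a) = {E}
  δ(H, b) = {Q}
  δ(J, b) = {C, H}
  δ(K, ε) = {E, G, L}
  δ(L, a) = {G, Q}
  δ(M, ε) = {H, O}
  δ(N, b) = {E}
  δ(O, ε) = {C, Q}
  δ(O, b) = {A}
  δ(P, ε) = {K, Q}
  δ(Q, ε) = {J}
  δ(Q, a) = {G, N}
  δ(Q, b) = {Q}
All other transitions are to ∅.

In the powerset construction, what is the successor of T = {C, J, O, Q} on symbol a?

C on a → {F}.
Q on a → {G, N}.
No a-transition from J, O.
Union after reading a: {F, G, N}.
Now take the ε-closure:
From F via ε: add O.
From O via ε: add C, Q.
From Q via ε: add J.
No new states can be added; the closed set is {C, F, G, J, N, O, Q}.

{C, F, G, J, N, O, Q}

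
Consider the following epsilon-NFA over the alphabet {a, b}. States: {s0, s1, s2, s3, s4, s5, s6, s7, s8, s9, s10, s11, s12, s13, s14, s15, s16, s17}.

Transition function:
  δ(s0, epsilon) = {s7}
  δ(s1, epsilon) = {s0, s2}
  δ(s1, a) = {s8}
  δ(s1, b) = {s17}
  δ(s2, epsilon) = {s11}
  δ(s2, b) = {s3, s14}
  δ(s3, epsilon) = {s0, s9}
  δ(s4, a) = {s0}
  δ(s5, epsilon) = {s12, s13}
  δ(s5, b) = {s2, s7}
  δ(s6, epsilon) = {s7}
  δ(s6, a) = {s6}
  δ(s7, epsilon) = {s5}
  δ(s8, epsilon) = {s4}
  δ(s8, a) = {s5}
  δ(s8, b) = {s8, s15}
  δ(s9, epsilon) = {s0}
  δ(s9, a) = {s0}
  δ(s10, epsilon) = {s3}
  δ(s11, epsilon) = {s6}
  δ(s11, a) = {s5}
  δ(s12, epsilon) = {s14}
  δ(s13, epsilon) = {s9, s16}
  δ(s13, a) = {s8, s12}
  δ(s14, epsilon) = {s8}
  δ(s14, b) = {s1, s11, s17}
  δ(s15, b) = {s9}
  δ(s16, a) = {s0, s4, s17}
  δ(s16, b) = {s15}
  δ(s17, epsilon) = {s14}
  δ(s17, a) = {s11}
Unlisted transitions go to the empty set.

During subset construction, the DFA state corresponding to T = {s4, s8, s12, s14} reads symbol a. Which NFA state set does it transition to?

s4 on a → {s0}.
s8 on a → {s5}.
No a-transition from s12, s14.
Union after reading a: {s0, s5}.
Now take the epsilon-closure:
From s0 via epsilon: add s7.
From s5 via epsilon: add s12, s13.
From s12 via epsilon: add s14.
From s13 via epsilon: add s9, s16.
From s14 via epsilon: add s8.
From s8 via epsilon: add s4.
No new states can be added; the closed set is {s0, s4, s5, s7, s8, s9, s12, s13, s14, s16}.

{s0, s4, s5, s7, s8, s9, s12, s13, s14, s16}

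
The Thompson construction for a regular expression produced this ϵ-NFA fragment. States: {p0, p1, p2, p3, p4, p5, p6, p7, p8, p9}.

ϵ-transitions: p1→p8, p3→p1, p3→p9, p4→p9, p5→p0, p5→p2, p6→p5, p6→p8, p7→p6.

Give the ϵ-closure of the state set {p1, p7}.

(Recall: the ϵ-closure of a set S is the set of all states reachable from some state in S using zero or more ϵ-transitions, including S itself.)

{p0, p1, p2, p5, p6, p7, p8}

Start with {p1, p7}.
From p1 via ϵ: add p8.
From p7 via ϵ: add p6.
From p6 via ϵ: add p5.
From p5 via ϵ: add p0, p2.
No new states can be added; the closed set is {p0, p1, p2, p5, p6, p7, p8}.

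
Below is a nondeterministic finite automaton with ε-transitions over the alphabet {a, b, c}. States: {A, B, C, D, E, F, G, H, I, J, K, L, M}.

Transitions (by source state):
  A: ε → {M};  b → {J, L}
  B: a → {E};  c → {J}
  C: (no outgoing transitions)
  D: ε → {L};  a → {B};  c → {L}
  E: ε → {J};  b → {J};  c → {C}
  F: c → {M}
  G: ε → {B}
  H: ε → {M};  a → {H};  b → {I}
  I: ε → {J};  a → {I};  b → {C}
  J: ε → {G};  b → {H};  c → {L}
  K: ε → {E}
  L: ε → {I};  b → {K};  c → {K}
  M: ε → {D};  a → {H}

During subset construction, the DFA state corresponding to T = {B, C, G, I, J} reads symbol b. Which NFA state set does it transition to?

I on b → {C}.
J on b → {H}.
No b-transition from B, C, G.
Union after reading b: {C, H}.
Now take the ε-closure:
From H via ε: add M.
From M via ε: add D.
From D via ε: add L.
From L via ε: add I.
From I via ε: add J.
From J via ε: add G.
From G via ε: add B.
No new states can be added; the closed set is {B, C, D, G, H, I, J, L, M}.

{B, C, D, G, H, I, J, L, M}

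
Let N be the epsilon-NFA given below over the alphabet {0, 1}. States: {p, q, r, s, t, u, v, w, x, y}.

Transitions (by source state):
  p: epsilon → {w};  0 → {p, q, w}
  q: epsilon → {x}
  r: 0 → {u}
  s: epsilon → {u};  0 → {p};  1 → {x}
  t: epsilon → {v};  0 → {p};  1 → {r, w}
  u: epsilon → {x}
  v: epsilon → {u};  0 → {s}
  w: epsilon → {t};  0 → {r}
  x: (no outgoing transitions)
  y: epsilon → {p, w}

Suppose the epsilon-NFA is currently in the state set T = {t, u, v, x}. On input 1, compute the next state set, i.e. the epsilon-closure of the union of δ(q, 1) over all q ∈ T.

{r, t, u, v, w, x}

t on 1 → {r, w}.
No 1-transition from u, v, x.
Union after reading 1: {r, w}.
Now take the epsilon-closure:
From w via epsilon: add t.
From t via epsilon: add v.
From v via epsilon: add u.
From u via epsilon: add x.
No new states can be added; the closed set is {r, t, u, v, w, x}.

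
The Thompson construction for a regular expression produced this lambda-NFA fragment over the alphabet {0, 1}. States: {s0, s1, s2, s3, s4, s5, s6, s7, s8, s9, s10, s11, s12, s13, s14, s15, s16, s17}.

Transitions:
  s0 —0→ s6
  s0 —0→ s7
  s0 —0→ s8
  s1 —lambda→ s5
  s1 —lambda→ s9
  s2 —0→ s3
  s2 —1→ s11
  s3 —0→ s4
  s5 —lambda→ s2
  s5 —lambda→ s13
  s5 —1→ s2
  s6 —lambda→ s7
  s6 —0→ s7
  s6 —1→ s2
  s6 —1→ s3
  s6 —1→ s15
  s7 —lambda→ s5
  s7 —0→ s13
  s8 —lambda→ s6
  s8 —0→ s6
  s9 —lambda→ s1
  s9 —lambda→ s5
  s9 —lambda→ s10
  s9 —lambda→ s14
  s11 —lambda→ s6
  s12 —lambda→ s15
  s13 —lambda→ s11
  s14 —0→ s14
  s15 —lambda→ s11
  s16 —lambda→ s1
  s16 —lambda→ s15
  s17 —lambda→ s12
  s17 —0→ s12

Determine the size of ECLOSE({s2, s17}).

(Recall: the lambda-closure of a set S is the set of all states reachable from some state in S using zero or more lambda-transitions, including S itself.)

Start with {s2, s17}.
From s17 via lambda: add s12.
From s12 via lambda: add s15.
From s15 via lambda: add s11.
From s11 via lambda: add s6.
From s6 via lambda: add s7.
From s7 via lambda: add s5.
From s5 via lambda: add s13.
lambda-closure = {s2, s5, s6, s7, s11, s12, s13, s15, s17}, which has 9 states.

9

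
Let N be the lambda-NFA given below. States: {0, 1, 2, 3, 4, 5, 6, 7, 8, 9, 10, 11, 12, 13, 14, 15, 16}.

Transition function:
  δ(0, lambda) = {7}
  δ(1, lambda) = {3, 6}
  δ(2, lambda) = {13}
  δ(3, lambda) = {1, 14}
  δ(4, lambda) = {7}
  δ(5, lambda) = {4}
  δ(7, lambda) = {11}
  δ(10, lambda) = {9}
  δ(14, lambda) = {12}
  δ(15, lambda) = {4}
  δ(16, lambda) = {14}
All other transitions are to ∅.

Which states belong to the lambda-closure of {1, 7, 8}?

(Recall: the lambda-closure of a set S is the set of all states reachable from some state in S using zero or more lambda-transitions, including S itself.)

{1, 3, 6, 7, 8, 11, 12, 14}

Start with {1, 7, 8}.
From 1 via lambda: add 3, 6.
From 7 via lambda: add 11.
From 3 via lambda: add 14.
From 14 via lambda: add 12.
No new states can be added; the closed set is {1, 3, 6, 7, 8, 11, 12, 14}.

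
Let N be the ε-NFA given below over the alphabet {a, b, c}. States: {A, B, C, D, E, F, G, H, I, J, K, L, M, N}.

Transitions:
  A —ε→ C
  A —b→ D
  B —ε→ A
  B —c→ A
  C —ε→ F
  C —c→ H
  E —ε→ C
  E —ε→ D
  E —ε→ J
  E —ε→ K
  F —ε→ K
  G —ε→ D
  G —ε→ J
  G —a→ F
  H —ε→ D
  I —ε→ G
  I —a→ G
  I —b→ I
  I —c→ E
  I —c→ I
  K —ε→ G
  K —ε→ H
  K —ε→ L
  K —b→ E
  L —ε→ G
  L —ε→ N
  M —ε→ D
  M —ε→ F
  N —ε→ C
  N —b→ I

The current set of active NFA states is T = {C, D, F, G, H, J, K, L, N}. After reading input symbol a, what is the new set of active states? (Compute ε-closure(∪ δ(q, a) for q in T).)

{C, D, F, G, H, J, K, L, N}

G on a → {F}.
No a-transition from C, D, F, H, J, K, L, N.
Union after reading a: {F}.
Now take the ε-closure:
From F via ε: add K.
From K via ε: add G, H, L.
From G via ε: add D, J.
From L via ε: add N.
From N via ε: add C.
No new states can be added; the closed set is {C, D, F, G, H, J, K, L, N}.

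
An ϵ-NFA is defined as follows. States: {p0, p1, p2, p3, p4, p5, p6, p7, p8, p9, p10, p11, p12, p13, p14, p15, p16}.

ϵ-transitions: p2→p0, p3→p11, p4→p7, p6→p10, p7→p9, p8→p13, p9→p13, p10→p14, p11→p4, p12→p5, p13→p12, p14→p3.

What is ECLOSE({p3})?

Start with {p3}.
From p3 via ϵ: add p11.
From p11 via ϵ: add p4.
From p4 via ϵ: add p7.
From p7 via ϵ: add p9.
From p9 via ϵ: add p13.
From p13 via ϵ: add p12.
From p12 via ϵ: add p5.
No new states can be added; the closed set is {p3, p4, p5, p7, p9, p11, p12, p13}.

{p3, p4, p5, p7, p9, p11, p12, p13}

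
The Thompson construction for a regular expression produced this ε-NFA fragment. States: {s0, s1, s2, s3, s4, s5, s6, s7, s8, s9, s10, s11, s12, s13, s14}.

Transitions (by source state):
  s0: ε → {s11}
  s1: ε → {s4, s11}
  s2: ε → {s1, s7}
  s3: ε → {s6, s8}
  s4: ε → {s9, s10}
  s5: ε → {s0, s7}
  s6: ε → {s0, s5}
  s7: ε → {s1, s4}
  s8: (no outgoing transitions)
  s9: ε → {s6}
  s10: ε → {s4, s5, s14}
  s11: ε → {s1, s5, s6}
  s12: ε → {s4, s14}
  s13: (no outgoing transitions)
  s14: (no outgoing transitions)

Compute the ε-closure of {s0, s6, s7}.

Start with {s0, s6, s7}.
From s0 via ε: add s11.
From s6 via ε: add s5.
From s7 via ε: add s1, s4.
From s4 via ε: add s9, s10.
From s10 via ε: add s14.
No new states can be added; the closed set is {s0, s1, s4, s5, s6, s7, s9, s10, s11, s14}.

{s0, s1, s4, s5, s6, s7, s9, s10, s11, s14}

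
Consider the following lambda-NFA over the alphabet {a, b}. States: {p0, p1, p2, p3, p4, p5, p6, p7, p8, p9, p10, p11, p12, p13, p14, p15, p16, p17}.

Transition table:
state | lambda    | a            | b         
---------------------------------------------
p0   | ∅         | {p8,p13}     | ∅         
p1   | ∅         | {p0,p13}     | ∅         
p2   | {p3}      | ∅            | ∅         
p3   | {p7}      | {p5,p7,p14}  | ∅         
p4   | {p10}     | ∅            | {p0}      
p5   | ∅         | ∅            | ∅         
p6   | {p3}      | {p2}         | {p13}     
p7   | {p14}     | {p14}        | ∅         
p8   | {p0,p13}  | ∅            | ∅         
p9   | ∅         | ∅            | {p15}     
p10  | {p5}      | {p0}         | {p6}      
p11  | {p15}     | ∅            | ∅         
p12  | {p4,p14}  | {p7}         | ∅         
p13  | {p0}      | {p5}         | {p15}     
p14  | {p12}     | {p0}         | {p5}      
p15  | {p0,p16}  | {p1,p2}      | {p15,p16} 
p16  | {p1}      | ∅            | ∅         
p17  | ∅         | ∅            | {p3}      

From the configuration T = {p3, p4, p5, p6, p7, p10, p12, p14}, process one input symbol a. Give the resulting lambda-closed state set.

{p0, p2, p3, p4, p5, p7, p10, p12, p14}

p3 on a → {p5, p7, p14}.
p6 on a → {p2}.
p7 on a → {p14}.
p10 on a → {p0}.
p12 on a → {p7}.
p14 on a → {p0}.
No a-transition from p4, p5.
Union after reading a: {p0, p2, p5, p7, p14}.
Now take the lambda-closure:
From p2 via lambda: add p3.
From p14 via lambda: add p12.
From p12 via lambda: add p4.
From p4 via lambda: add p10.
No new states can be added; the closed set is {p0, p2, p3, p4, p5, p7, p10, p12, p14}.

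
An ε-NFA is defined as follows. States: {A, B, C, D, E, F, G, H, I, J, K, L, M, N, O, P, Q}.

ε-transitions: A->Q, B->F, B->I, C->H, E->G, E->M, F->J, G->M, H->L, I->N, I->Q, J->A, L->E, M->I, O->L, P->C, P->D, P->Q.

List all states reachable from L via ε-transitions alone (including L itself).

{E, G, I, L, M, N, Q}

Start with {L}.
From L via ε: add E.
From E via ε: add G, M.
From M via ε: add I.
From I via ε: add N, Q.
No new states can be added; the closed set is {E, G, I, L, M, N, Q}.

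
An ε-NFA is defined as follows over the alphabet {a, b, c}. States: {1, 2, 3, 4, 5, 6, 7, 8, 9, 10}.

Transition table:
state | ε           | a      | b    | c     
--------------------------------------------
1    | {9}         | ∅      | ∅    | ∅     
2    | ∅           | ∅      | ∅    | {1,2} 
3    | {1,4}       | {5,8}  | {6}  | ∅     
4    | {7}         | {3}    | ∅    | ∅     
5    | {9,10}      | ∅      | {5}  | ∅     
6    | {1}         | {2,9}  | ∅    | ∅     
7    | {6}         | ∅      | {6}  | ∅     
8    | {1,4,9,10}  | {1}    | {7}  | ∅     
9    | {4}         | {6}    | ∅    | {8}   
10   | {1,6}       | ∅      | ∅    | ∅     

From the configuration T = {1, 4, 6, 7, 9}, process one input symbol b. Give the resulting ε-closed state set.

{1, 4, 6, 7, 9}

7 on b → {6}.
No b-transition from 1, 4, 6, 9.
Union after reading b: {6}.
Now take the ε-closure:
From 6 via ε: add 1.
From 1 via ε: add 9.
From 9 via ε: add 4.
From 4 via ε: add 7.
No new states can be added; the closed set is {1, 4, 6, 7, 9}.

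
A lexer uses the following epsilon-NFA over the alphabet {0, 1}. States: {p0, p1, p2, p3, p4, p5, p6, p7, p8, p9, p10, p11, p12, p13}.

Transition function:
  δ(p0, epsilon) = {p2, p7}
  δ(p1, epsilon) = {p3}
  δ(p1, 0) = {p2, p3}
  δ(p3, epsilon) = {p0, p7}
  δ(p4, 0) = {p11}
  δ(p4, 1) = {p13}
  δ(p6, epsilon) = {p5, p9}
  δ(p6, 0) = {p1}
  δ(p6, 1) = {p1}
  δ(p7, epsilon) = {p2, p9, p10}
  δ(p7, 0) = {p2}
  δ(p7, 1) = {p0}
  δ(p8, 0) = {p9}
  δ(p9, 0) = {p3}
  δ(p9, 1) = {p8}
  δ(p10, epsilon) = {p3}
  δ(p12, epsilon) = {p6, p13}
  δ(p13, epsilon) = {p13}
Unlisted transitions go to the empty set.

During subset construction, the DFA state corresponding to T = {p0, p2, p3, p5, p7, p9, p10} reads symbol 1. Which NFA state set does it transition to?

p7 on 1 → {p0}.
p9 on 1 → {p8}.
No 1-transition from p0, p2, p3, p5, p10.
Union after reading 1: {p0, p8}.
Now take the epsilon-closure:
From p0 via epsilon: add p2, p7.
From p7 via epsilon: add p9, p10.
From p10 via epsilon: add p3.
No new states can be added; the closed set is {p0, p2, p3, p7, p8, p9, p10}.

{p0, p2, p3, p7, p8, p9, p10}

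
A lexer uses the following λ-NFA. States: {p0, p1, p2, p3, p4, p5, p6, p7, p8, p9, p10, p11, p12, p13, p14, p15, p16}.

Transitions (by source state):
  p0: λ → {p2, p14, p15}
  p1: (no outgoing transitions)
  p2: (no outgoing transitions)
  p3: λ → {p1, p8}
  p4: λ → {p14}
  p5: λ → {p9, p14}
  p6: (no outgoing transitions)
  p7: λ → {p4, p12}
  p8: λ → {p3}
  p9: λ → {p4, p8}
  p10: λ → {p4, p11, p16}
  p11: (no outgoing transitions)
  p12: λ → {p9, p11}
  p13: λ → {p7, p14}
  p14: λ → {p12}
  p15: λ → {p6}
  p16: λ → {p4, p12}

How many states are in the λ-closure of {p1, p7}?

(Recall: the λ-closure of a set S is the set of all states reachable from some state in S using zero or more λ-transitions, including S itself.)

Start with {p1, p7}.
From p7 via λ: add p4, p12.
From p4 via λ: add p14.
From p12 via λ: add p9, p11.
From p9 via λ: add p8.
From p8 via λ: add p3.
λ-closure = {p1, p3, p4, p7, p8, p9, p11, p12, p14}, which has 9 states.

9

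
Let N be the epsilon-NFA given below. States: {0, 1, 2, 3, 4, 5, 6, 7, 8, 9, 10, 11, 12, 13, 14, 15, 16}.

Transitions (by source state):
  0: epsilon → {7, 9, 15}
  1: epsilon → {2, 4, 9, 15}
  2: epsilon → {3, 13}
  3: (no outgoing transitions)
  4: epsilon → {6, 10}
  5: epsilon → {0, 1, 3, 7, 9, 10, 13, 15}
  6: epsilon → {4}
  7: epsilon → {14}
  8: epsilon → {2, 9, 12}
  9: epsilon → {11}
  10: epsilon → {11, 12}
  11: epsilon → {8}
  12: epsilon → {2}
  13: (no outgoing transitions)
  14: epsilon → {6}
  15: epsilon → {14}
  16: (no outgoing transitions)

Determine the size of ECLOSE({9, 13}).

Start with {9, 13}.
From 9 via epsilon: add 11.
From 11 via epsilon: add 8.
From 8 via epsilon: add 2, 12.
From 2 via epsilon: add 3.
epsilon-closure = {2, 3, 8, 9, 11, 12, 13}, which has 7 states.

7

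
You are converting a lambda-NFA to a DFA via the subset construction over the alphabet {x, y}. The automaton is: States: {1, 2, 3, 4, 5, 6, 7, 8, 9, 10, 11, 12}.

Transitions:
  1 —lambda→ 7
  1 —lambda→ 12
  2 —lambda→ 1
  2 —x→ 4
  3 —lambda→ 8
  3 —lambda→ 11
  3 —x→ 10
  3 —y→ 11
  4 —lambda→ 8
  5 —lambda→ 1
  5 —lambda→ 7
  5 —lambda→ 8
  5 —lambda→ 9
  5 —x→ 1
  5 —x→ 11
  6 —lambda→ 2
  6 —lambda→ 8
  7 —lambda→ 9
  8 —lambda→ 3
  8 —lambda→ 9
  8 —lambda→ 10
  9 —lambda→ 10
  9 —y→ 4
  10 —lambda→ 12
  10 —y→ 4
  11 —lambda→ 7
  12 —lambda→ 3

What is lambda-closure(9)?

Start with {9}.
From 9 via lambda: add 10.
From 10 via lambda: add 12.
From 12 via lambda: add 3.
From 3 via lambda: add 8, 11.
From 11 via lambda: add 7.
No new states can be added; the closed set is {3, 7, 8, 9, 10, 11, 12}.

{3, 7, 8, 9, 10, 11, 12}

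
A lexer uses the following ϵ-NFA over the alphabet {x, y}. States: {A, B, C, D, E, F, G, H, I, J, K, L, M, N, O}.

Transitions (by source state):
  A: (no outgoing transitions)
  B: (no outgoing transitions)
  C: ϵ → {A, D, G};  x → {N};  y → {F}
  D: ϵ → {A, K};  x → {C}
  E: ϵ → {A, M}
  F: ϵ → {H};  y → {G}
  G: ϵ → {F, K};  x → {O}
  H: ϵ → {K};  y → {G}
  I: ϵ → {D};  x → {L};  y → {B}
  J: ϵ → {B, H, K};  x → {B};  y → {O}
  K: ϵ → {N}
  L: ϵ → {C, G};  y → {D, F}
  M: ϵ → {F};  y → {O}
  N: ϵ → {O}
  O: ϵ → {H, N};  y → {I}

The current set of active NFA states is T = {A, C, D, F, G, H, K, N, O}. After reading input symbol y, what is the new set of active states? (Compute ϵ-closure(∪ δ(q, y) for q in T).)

C on y → {F}.
F on y → {G}.
H on y → {G}.
O on y → {I}.
No y-transition from A, D, G, K, N.
Union after reading y: {F, G, I}.
Now take the ϵ-closure:
From F via ϵ: add H.
From G via ϵ: add K.
From I via ϵ: add D.
From D via ϵ: add A.
From K via ϵ: add N.
From N via ϵ: add O.
No new states can be added; the closed set is {A, D, F, G, H, I, K, N, O}.

{A, D, F, G, H, I, K, N, O}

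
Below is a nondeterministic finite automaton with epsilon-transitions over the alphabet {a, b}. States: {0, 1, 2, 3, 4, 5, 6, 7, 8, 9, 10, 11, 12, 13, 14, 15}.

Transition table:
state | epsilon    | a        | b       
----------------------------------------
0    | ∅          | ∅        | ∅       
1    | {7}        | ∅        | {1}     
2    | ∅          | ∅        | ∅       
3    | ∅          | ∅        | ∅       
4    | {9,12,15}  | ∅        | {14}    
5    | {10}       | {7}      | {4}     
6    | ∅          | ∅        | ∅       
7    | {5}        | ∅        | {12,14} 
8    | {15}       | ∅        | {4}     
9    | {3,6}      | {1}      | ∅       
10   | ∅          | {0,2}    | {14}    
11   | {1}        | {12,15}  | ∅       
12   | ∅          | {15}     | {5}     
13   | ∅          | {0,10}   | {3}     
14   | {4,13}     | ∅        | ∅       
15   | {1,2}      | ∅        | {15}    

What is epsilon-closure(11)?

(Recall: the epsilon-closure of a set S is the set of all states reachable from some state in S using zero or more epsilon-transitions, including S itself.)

{1, 5, 7, 10, 11}

Start with {11}.
From 11 via epsilon: add 1.
From 1 via epsilon: add 7.
From 7 via epsilon: add 5.
From 5 via epsilon: add 10.
No new states can be added; the closed set is {1, 5, 7, 10, 11}.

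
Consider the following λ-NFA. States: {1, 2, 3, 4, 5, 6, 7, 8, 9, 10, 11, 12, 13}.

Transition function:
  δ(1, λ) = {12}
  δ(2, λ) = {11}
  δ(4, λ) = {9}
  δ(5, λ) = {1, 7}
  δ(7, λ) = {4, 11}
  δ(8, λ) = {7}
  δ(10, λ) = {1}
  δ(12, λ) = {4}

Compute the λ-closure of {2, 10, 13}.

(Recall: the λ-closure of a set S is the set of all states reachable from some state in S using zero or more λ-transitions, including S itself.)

{1, 2, 4, 9, 10, 11, 12, 13}

Start with {2, 10, 13}.
From 2 via λ: add 11.
From 10 via λ: add 1.
From 1 via λ: add 12.
From 12 via λ: add 4.
From 4 via λ: add 9.
No new states can be added; the closed set is {1, 2, 4, 9, 10, 11, 12, 13}.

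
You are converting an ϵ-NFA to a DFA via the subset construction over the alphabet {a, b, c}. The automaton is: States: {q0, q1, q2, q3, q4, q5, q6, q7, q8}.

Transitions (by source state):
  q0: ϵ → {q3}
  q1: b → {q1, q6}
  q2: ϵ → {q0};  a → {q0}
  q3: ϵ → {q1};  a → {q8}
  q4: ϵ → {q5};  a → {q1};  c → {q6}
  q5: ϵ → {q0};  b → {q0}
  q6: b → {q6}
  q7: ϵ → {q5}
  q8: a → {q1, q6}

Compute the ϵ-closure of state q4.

Start with {q4}.
From q4 via ϵ: add q5.
From q5 via ϵ: add q0.
From q0 via ϵ: add q3.
From q3 via ϵ: add q1.
No new states can be added; the closed set is {q0, q1, q3, q4, q5}.

{q0, q1, q3, q4, q5}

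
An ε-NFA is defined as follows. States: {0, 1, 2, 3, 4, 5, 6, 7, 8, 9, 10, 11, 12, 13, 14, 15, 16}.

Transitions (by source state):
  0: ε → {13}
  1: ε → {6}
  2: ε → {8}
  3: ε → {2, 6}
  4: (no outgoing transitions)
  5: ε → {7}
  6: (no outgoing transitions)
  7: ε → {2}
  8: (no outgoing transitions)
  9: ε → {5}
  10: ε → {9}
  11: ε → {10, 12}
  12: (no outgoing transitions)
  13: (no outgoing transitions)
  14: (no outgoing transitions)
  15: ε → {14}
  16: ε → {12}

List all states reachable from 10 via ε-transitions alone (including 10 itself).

Start with {10}.
From 10 via ε: add 9.
From 9 via ε: add 5.
From 5 via ε: add 7.
From 7 via ε: add 2.
From 2 via ε: add 8.
No new states can be added; the closed set is {2, 5, 7, 8, 9, 10}.

{2, 5, 7, 8, 9, 10}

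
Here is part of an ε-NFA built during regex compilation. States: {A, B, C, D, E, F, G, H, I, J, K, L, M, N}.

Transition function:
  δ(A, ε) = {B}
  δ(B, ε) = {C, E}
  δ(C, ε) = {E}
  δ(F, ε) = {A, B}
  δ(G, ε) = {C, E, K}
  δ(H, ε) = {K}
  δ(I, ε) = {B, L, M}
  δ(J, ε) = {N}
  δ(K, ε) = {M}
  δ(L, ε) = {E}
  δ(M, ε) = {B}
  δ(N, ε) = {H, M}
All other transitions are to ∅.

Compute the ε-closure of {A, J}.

Start with {A, J}.
From A via ε: add B.
From J via ε: add N.
From B via ε: add C, E.
From N via ε: add H, M.
From H via ε: add K.
No new states can be added; the closed set is {A, B, C, E, H, J, K, M, N}.

{A, B, C, E, H, J, K, M, N}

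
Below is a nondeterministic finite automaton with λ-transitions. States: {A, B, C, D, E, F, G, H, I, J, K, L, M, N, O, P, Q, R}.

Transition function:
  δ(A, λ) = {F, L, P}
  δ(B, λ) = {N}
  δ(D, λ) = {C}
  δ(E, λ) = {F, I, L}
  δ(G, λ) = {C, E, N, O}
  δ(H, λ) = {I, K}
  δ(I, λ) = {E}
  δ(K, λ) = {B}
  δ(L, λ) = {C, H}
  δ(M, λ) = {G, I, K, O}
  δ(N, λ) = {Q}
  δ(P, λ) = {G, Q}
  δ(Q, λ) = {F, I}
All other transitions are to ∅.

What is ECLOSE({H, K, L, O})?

{B, C, E, F, H, I, K, L, N, O, Q}

Start with {H, K, L, O}.
From H via λ: add I.
From K via λ: add B.
From L via λ: add C.
From B via λ: add N.
From I via λ: add E.
From E via λ: add F.
From N via λ: add Q.
No new states can be added; the closed set is {B, C, E, F, H, I, K, L, N, O, Q}.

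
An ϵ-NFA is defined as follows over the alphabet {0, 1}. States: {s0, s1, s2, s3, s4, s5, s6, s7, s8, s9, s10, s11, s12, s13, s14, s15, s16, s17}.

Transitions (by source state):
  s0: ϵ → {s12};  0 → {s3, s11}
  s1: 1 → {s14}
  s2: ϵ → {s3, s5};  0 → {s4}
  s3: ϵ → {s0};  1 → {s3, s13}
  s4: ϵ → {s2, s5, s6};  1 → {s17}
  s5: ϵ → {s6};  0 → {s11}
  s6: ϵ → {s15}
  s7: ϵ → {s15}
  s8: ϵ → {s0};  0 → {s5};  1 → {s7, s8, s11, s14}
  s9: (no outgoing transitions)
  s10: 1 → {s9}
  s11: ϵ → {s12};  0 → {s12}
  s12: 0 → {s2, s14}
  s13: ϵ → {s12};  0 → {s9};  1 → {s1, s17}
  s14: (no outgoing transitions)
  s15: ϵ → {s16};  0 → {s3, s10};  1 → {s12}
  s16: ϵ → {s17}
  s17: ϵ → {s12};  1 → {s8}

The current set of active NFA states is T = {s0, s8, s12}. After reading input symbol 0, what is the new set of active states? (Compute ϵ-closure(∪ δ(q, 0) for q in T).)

s0 on 0 → {s3, s11}.
s8 on 0 → {s5}.
s12 on 0 → {s2, s14}.
Union after reading 0: {s2, s3, s5, s11, s14}.
Now take the ϵ-closure:
From s3 via ϵ: add s0.
From s5 via ϵ: add s6.
From s11 via ϵ: add s12.
From s6 via ϵ: add s15.
From s15 via ϵ: add s16.
From s16 via ϵ: add s17.
No new states can be added; the closed set is {s0, s2, s3, s5, s6, s11, s12, s14, s15, s16, s17}.

{s0, s2, s3, s5, s6, s11, s12, s14, s15, s16, s17}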